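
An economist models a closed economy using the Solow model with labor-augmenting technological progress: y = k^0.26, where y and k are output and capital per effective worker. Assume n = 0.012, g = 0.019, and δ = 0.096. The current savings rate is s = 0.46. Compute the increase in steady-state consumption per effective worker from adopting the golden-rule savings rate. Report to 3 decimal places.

The effective depreciation rate is n + g + δ = 0.012 + 0.019 + 0.096 = 0.127.
Current steady state (s = 0.46): k* = (0.46/0.127)^(1/0.74) ≈ 5.6930, y* = 5.6930^0.26 ≈ 1.5718, c* = (1−0.46)·1.5718 ≈ 0.8488.
Setting f'(k) = n+g+δ gives 0.26·k^(0.26−1) = 0.127, hence k_gold = (0.26/0.127)^(1/0.74) ≈ 2.6333.
y_gold = 2.6333^0.26 ≈ 1.2863, c_gold = y_gold − 0.127·k_gold ≈ 0.9518.
Gain: Δc = 0.9518 − 0.8488 ≈ 0.1031.

Δc ≈ 0.103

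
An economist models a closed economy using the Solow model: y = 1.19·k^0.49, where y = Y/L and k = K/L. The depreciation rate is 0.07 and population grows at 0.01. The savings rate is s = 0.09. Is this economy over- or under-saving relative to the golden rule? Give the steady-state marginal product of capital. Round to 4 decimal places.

Break-even investment rate: n + δ = 0.01 + 0.07 = 0.08.
Steady-state k*: s·A·k^0.49 = 0.08·k gives k* = (0.09·1.19/0.08)^(1/0.51) ≈ 1.7719.
MPK = 0.49·1.19·1.7719^(-0.51) ≈ 0.4356.
MPK > n+δ = 0.08, so the economy is dynamically efficient (under-saving).

under-saving; MPK ≈ 0.4356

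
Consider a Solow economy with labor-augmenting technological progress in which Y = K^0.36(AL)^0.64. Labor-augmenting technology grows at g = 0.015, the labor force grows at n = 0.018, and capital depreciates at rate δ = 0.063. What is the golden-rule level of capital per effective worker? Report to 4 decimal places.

Break-even investment rate: n + g + δ = 0.018 + 0.015 + 0.063 = 0.096.
Maximizing c = f(k) − (n+g+δ)·k gives f'(k) = n+g+δ, i.e. 0.36·k^(0.36−1) = 0.096, so k_gold = (0.36/0.096)^(1/0.64) ≈ 7.8872.

k_gold ≈ 7.8872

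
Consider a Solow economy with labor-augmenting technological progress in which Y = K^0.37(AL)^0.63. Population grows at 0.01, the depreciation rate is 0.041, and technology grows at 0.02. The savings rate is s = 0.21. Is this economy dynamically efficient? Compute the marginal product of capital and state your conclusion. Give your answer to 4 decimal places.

dynamically efficient; MPK ≈ 0.1251

Break-even investment rate: n + g + δ = 0.01 + 0.02 + 0.041 = 0.071.
Steady-state k*: s·k^0.37 = 0.071·k gives k* = (0.21/0.071)^(1/0.63) ≈ 5.5919.
MPK = 0.37·5.5919^(-0.63) ≈ 0.1251.
MPK > n+g+δ = 0.071, so the economy is dynamically efficient (under-saving).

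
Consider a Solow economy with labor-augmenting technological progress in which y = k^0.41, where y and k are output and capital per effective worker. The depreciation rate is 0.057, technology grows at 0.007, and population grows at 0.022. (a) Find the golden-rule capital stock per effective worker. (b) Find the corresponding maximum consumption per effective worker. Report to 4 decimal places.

(a) k_gold ≈ 14.1136; (b) c_gold ≈ 1.7466

n + g + δ = 0.022 + 0.007 + 0.057 = 0.086.
Setting f'(k) = n+g+δ gives 0.41·k^(0.41−1) = 0.086, hence k_gold = (0.41/0.086)^(1/0.59) ≈ 14.1136.
y_gold = 14.1136^0.41 ≈ 2.9604; c_gold = y_gold − 0.086·k_gold ≈ 1.7466.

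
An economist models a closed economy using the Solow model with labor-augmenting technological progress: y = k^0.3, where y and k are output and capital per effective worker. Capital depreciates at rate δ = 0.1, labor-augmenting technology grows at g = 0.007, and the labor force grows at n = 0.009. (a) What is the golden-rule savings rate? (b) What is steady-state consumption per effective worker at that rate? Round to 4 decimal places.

Capital per effective worker breaks even when investment replaces (n + g + δ)·k; here n + g + δ = 0.116.
For Cobb-Douglas, s_gold equals capital's share: s_gold = 0.3.
Setting f'(k) = n+g+δ gives 0.3·k^(0.3−1) = 0.116, hence k_gold = (0.3/0.116)^(1/0.7) ≈ 3.8861.
y_gold = 3.8861^0.3 ≈ 1.5026; c_gold = (1−0.3)·y_gold ≈ 1.0518.

(a) s_gold = 0.3000; (b) c_gold ≈ 1.0518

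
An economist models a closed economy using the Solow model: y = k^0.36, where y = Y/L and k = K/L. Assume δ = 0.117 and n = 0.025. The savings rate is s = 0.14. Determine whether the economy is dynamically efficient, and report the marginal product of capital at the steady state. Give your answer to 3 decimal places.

dynamically efficient; MPK ≈ 0.365

Break-even investment rate: n + δ = 0.025 + 0.117 = 0.142.
Steady-state k*: s·k^0.36 = 0.142·k gives k* = (0.14/0.142)^(1/0.64) ≈ 0.9781.
MPK = 0.36·0.9781^(-0.64) ≈ 0.3651.
MPK > n+δ = 0.142, so the economy is dynamically efficient (under-saving).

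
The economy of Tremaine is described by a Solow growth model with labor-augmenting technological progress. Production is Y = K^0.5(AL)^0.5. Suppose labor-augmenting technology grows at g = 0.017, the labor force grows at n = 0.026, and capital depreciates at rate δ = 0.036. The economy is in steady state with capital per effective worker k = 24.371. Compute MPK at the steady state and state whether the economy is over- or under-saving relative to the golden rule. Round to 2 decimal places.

Capital per effective worker breaks even when investment replaces (n + g + δ)·k; here n + g + δ = 0.079.
MPK = 0.5·k^(0.5−1) = 0.5·24.371^(-0.5) ≈ 0.1013.
MPK > 0.079, so the economy is dynamically efficient (under-saving).

under-saving; MPK ≈ 0.10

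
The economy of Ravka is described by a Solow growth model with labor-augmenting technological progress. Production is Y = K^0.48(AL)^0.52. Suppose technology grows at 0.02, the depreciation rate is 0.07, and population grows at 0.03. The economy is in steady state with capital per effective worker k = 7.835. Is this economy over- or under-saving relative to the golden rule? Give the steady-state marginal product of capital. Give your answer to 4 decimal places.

Capital per effective worker breaks even when investment replaces (n + g + δ)·k; here n + g + δ = 0.12.
MPK = 0.48·k^(0.48−1) = 0.48·7.835^(-0.52) ≈ 0.1646.
MPK > 0.12, so the economy is dynamically efficient (under-saving).

under-saving; MPK ≈ 0.1646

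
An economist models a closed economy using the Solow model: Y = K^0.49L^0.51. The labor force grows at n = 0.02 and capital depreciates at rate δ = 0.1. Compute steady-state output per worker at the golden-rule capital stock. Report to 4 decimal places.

n + δ = 0.02 + 0.1 = 0.12.
At the golden rule the marginal product of capital equals n+δ: 0.49·k^(0.49−1) = 0.12. Solving, k_gold = (0.49/0.12)^(1/0.51) ≈ 15.7786.
Output: y_gold = k_gold^0.49 = 15.7786^0.49 ≈ 3.8641.

y_gold ≈ 3.8641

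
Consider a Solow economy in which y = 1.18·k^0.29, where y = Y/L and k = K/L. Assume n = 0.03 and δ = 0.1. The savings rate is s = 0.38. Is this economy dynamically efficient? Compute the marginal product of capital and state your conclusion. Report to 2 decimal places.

Capital per worker breaks even when investment replaces (n + δ)·k; here n + δ = 0.13.
Steady-state k*: s·A·k^0.29 = 0.13·k gives k* = (0.38·1.18/0.13)^(1/0.71) ≈ 5.7195.
MPK = 0.29·1.18·5.7195^(-0.71) ≈ 0.0992.
MPK < n+δ = 0.13, so the economy is dynamically inefficient (over-saving).

dynamically inefficient; MPK ≈ 0.10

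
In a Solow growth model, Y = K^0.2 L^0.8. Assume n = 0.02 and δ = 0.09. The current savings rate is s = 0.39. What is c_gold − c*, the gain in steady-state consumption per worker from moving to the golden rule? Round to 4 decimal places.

The effective depreciation rate is n + δ = 0.02 + 0.09 = 0.11.
Current steady state (s = 0.39): k* = (0.39/0.11)^(1/0.8) ≈ 4.8651, y* = 4.8651^0.2 ≈ 1.3722, c* = (1−0.39)·1.3722 ≈ 0.8370.
Golden rule sets MPK = n+δ: 0.2·k^(0.2−1) = 0.11, so k_gold = (0.2/0.11)^(1/0.8) ≈ 2.1113.
y_gold = 2.1113^0.2 ≈ 1.1612, c_gold = y_gold − 0.11·k_gold ≈ 0.9290.
Gain: Δc = 0.9290 − 0.8370 ≈ 0.0919.

Δc ≈ 0.0919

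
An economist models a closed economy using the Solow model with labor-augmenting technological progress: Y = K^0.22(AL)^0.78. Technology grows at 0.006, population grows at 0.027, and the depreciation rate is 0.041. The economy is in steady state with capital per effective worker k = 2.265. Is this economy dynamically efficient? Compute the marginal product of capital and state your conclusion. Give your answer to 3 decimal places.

dynamically efficient; MPK ≈ 0.116

Capital per effective worker breaks even when investment replaces (n + g + δ)·k; here n + g + δ = 0.074.
MPK = 0.22·k^(0.22−1) = 0.22·2.265^(-0.78) ≈ 0.1163.
MPK > 0.074, so the economy is dynamically efficient (under-saving).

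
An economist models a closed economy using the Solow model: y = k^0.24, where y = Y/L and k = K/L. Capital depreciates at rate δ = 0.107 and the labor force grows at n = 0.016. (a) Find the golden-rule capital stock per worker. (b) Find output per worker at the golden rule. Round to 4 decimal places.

(a) k_gold ≈ 2.4098; (b) y_gold ≈ 1.2350

The effective depreciation rate is n + δ = 0.016 + 0.107 = 0.123.
Maximizing c = f(k) − (n+δ)·k gives f'(k) = n+δ, i.e. 0.24·k^(0.24−1) = 0.123, so k_gold = (0.24/0.123)^(1/0.76) ≈ 2.4098.
y_gold = 2.4098^0.24 ≈ 1.2350.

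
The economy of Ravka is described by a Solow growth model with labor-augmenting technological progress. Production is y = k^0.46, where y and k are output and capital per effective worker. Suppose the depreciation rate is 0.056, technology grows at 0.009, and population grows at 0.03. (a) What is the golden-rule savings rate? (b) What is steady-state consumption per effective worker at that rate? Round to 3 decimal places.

(a) s_gold = 0.460; (b) c_gold ≈ 2.070

The effective depreciation rate is n + g + δ = 0.03 + 0.009 + 0.056 = 0.095.
For Cobb-Douglas, s_gold equals capital's share: s_gold = 0.46.
Maximizing c = f(k) − (n+g+δ)·k gives f'(k) = n+g+δ, i.e. 0.46·k^(0.46−1) = 0.095, so k_gold = (0.46/0.095)^(1/0.54) ≈ 18.5602.
y_gold = 18.5602^0.46 ≈ 3.8331; c_gold = (1−0.46)·y_gold ≈ 2.0699.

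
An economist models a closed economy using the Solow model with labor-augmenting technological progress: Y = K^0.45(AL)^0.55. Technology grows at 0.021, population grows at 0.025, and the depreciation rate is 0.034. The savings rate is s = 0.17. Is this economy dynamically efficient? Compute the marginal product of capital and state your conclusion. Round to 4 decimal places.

Capital per effective worker breaks even when investment replaces (n + g + δ)·k; here n + g + δ = 0.08.
Steady-state k*: s·k^0.45 = 0.08·k gives k* = (0.17/0.08)^(1/0.55) ≈ 3.9373.
MPK = 0.45·3.9373^(-0.55) ≈ 0.2118.
MPK > n+g+δ = 0.08, so the economy is dynamically efficient (under-saving).

dynamically efficient; MPK ≈ 0.2118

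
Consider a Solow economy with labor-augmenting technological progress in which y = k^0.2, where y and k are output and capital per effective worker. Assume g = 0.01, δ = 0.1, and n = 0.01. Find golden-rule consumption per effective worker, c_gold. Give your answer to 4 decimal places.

Break-even investment rate: n + g + δ = 0.01 + 0.01 + 0.1 = 0.12.
Maximizing c = f(k) − (n+g+δ)·k gives f'(k) = n+g+δ, i.e. 0.2·k^(0.2−1) = 0.12, so k_gold = (0.2/0.12)^(1/0.8) ≈ 1.8937.
y_gold = 1.8937^0.2 ≈ 1.1362.
c_gold = y_gold − (n+g+δ)·k_gold = 1.1362 − 0.12·1.8937 ≈ 0.9090.

c_gold ≈ 0.9090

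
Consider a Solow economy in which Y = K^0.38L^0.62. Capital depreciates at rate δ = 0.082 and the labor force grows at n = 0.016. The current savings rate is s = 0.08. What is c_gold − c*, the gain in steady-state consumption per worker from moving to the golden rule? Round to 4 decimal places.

The effective depreciation rate is n + δ = 0.016 + 0.082 = 0.098.
Current steady state (s = 0.08): k* = (0.08/0.098)^(1/0.62) ≈ 0.7209, y* = 0.7209^0.38 ≈ 0.8830, c* = (1−0.08)·0.8830 ≈ 0.8124.
Maximizing c = f(k) − (n+δ)·k gives f'(k) = n+δ, i.e. 0.38·k^(0.38−1) = 0.098, so k_gold = (0.38/0.098)^(1/0.62) ≈ 8.8979.
y_gold = 8.8979^0.38 ≈ 2.2947, c_gold = y_gold − 0.098·k_gold ≈ 1.4227.
Gain: Δc = 1.4227 − 0.8124 ≈ 0.6103.

Δc ≈ 0.6103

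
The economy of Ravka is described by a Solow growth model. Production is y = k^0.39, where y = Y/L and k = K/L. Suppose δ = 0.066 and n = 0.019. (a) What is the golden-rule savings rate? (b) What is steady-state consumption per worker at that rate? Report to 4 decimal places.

Capital per worker breaks even when investment replaces (n + δ)·k; here n + δ = 0.085.
For Cobb-Douglas, s_gold equals capital's share: s_gold = 0.39.
At the golden rule the marginal product of capital equals n+δ: 0.39·k^(0.39−1) = 0.085. Solving, k_gold = (0.39/0.085)^(1/0.61) ≈ 12.1525.
y_gold = 12.1525^0.39 ≈ 2.6486; c_gold = (1−0.39)·y_gold ≈ 1.6157.

(a) s_gold = 0.3900; (b) c_gold ≈ 1.6157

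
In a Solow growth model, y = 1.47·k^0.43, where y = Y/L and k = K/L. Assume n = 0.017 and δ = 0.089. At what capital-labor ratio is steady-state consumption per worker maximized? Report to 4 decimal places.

The effective depreciation rate is n + δ = 0.017 + 0.089 = 0.106.
Maximizing c = f(k) − (n+δ)·k gives f'(k) = n+δ, i.e. 0.43·1.47·k^(0.43−1) = 0.106, so k_gold = (0.43·1.47/0.106)^(1/0.57) ≈ 22.9346.

k_gold ≈ 22.9346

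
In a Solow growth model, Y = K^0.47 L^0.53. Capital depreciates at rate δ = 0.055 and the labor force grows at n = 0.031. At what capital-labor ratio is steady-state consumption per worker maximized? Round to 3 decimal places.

Break-even investment rate: n + δ = 0.031 + 0.055 = 0.086.
Maximizing c = f(k) − (n+δ)·k gives f'(k) = n+δ, i.e. 0.47·k^(0.47−1) = 0.086, so k_gold = (0.47/0.086)^(1/0.53) ≈ 24.6432.

k_gold ≈ 24.643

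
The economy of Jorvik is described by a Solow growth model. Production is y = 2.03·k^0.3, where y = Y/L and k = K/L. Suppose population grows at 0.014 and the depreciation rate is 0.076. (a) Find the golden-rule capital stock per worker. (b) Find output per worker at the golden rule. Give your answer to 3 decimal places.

Break-even investment rate: n + δ = 0.014 + 0.076 = 0.09.
Golden rule sets MPK = n+δ: 0.3·2.03·k^(0.3−1) = 0.09, so k_gold = (0.3·2.03/0.09)^(1/0.7) ≈ 15.3550.
y_gold = 2.03·15.3550^0.3 ≈ 4.6065.

(a) k_gold ≈ 15.355; (b) y_gold ≈ 4.606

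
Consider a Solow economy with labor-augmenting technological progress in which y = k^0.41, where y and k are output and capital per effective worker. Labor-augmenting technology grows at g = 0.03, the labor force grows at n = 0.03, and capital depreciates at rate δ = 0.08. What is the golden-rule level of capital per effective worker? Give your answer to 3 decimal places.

k_gold ≈ 6.179

n + g + δ = 0.03 + 0.03 + 0.08 = 0.14.
Maximizing c = f(k) − (n+g+δ)·k gives f'(k) = n+g+δ, i.e. 0.41·k^(0.41−1) = 0.14, so k_gold = (0.41/0.14)^(1/0.59) ≈ 6.1793.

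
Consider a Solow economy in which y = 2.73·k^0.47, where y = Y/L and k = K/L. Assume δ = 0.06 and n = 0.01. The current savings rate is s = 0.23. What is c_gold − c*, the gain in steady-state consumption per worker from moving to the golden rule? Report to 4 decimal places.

The effective depreciation rate is n + δ = 0.01 + 0.06 = 0.07.
Current steady state (s = 0.23): k* = (0.23·2.73/0.07)^(1/0.53) ≈ 62.7656, y* = 2.73·62.7656^0.47 ≈ 19.1026, c* = (1−0.23)·19.1026 ≈ 14.7090.
Maximizing c = f(k) − (n+δ)·k gives f'(k) = n+δ, i.e. 0.47·2.73·k^(0.47−1) = 0.07, so k_gold = (0.47·2.73/0.07)^(1/0.53) ≈ 241.7271.
y_gold = 2.73·241.7271^0.47 ≈ 36.0019, c_gold = y_gold − 0.07·k_gold ≈ 19.0810.
Gain: Δc = 19.0810 − 14.7090 ≈ 4.3720.

Δc ≈ 4.3720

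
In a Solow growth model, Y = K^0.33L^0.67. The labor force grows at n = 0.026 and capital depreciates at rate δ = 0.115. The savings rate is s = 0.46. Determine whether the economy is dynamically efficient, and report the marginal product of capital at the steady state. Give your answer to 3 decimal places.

n + δ = 0.026 + 0.115 = 0.141.
Steady-state k*: s·k^0.33 = 0.141·k gives k* = (0.46/0.141)^(1/0.67) ≈ 5.8408.
MPK = 0.33·5.8408^(-0.67) ≈ 0.1012.
MPK < n+δ = 0.141, so the economy is dynamically inefficient (over-saving).

dynamically inefficient; MPK ≈ 0.101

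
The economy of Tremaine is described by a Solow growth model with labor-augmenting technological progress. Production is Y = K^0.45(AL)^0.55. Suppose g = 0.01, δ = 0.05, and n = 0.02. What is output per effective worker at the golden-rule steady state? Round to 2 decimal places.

y_gold ≈ 4.11

n + g + δ = 0.02 + 0.01 + 0.05 = 0.08.
Setting f'(k) = n+g+δ gives 0.45·k^(0.45−1) = 0.08, hence k_gold = (0.45/0.08)^(1/0.55) ≈ 23.1132.
Output: y_gold = k_gold^0.45 = 23.1132^0.45 ≈ 4.1090.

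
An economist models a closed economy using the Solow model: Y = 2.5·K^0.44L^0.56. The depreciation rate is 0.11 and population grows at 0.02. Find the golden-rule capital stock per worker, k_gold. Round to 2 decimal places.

k_gold ≈ 45.31

Capital per worker breaks even when investment replaces (n + δ)·k; here n + δ = 0.13.
Setting f'(k) = n+δ gives 0.44·2.5·k^(0.44−1) = 0.13, hence k_gold = (0.44·2.5/0.13)^(1/0.56) ≈ 45.3064.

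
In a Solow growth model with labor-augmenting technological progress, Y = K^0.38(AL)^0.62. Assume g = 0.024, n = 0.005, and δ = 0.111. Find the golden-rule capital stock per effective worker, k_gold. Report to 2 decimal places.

k_gold ≈ 5.01

Break-even investment rate: n + g + δ = 0.005 + 0.024 + 0.111 = 0.14.
Golden rule sets MPK = n+g+δ: 0.38·k^(0.38−1) = 0.14, so k_gold = (0.38/0.14)^(1/0.62) ≈ 5.0055.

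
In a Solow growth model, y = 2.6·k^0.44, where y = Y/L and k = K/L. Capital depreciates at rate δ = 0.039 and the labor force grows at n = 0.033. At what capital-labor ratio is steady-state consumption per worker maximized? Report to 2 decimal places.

k_gold ≈ 139.58

n + δ = 0.033 + 0.039 = 0.072.
Maximizing c = f(k) − (n+δ)·k gives f'(k) = n+δ, i.e. 0.44·2.6·k^(0.44−1) = 0.072, so k_gold = (0.44·2.6/0.072)^(1/0.56) ≈ 139.5757.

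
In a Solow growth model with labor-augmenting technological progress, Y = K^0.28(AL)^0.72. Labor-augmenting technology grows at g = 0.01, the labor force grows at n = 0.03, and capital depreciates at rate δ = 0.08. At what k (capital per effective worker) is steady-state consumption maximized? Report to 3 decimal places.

n + g + δ = 0.03 + 0.01 + 0.08 = 0.12.
Maximizing c = f(k) − (n+g+δ)·k gives f'(k) = n+g+δ, i.e. 0.28·k^(0.28−1) = 0.12, so k_gold = (0.28/0.12)^(1/0.72) ≈ 3.2440.

k_gold ≈ 3.244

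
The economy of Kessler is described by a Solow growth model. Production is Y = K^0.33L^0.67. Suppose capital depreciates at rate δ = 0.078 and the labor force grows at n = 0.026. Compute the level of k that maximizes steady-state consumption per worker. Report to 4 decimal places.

k_gold ≈ 5.6037

The effective depreciation rate is n + δ = 0.026 + 0.078 = 0.104.
Maximizing c = f(k) − (n+δ)·k gives f'(k) = n+δ, i.e. 0.33·k^(0.33−1) = 0.104, so k_gold = (0.33/0.104)^(1/0.67) ≈ 5.6037.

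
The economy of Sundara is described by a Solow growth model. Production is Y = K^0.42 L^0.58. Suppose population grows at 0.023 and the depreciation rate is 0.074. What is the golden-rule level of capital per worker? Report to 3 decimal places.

k_gold ≈ 12.513

n + δ = 0.023 + 0.074 = 0.097.
Maximizing c = f(k) − (n+δ)·k gives f'(k) = n+δ, i.e. 0.42·k^(0.42−1) = 0.097, so k_gold = (0.42/0.097)^(1/0.58) ≈ 12.5134.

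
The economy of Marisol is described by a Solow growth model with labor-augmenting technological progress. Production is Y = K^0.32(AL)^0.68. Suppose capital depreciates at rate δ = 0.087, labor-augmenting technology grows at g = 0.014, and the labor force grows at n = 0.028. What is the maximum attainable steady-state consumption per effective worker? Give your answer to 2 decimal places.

c_gold ≈ 1.04

Capital per effective worker breaks even when investment replaces (n + g + δ)·k; here n + g + δ = 0.129.
Maximizing c = f(k) − (n+g+δ)·k gives f'(k) = n+g+δ, i.e. 0.32·k^(0.32−1) = 0.129, so k_gold = (0.32/0.129)^(1/0.68) ≈ 3.8040.
y_gold = 3.8040^0.32 ≈ 1.5335.
c_gold = y_gold − (n+g+δ)·k_gold = 1.5335 − 0.129·3.8040 ≈ 1.0428.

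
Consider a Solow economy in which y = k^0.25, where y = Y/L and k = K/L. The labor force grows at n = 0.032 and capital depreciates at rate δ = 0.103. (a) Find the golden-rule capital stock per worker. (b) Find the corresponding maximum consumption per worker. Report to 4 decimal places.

n + δ = 0.032 + 0.103 = 0.135.
At the golden rule the marginal product of capital equals n+δ: 0.25·k^(0.25−1) = 0.135. Solving, k_gold = (0.25/0.135)^(1/0.75) ≈ 2.2741.
y_gold = 2.2741^0.25 ≈ 1.2280; c_gold = y_gold − 0.135·k_gold ≈ 0.9210.

(a) k_gold ≈ 2.2741; (b) c_gold ≈ 0.9210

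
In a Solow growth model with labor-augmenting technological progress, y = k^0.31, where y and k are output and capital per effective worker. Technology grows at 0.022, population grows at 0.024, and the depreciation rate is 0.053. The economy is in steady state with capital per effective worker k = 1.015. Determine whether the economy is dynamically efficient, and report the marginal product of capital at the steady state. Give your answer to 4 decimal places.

Capital per effective worker breaks even when investment replaces (n + g + δ)·k; here n + g + δ = 0.099.
MPK = 0.31·k^(0.31−1) = 0.31·1.015^(-0.69) ≈ 0.3068.
MPK > 0.099, so the economy is dynamically efficient (under-saving).

dynamically efficient; MPK ≈ 0.3068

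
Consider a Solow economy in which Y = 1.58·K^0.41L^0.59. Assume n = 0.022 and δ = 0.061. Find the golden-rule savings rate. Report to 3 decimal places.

n + δ = 0.022 + 0.061 = 0.083.
At the golden rule MPK = n+δ, and in any Cobb-Douglas steady state s = (n+δ)·k/y = MPK·k/y = capital's share 0.41.

s_gold = 0.410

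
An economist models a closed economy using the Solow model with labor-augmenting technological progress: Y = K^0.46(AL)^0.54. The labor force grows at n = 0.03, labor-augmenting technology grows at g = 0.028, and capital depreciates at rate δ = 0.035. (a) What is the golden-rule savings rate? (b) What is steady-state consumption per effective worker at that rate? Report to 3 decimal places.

(a) s_gold = 0.460; (b) c_gold ≈ 2.108

n + g + δ = 0.03 + 0.028 + 0.035 = 0.093.
For Cobb-Douglas, s_gold equals capital's share: s_gold = 0.46.
Setting f'(k) = n+g+δ gives 0.46·k^(0.46−1) = 0.093, hence k_gold = (0.46/0.093)^(1/0.54) ≈ 19.3061.
y_gold = 19.3061^0.46 ≈ 3.9032; c_gold = (1−0.46)·y_gold ≈ 2.1077.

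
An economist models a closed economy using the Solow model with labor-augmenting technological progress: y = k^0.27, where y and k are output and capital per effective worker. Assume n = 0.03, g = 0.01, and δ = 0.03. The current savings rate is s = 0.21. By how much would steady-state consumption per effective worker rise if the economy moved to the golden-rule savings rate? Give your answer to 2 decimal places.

Δc ≈ 0.02

n + g + δ = 0.03 + 0.01 + 0.03 = 0.07.
Current steady state (s = 0.21): k* = (0.21/0.07)^(1/0.73) ≈ 4.5039, y* = 4.5039^0.27 ≈ 1.5013, c* = (1−0.21)·1.5013 ≈ 1.1860.
At the golden rule the marginal product of capital equals n+g+δ: 0.27·k^(0.27−1) = 0.07. Solving, k_gold = (0.27/0.07)^(1/0.73) ≈ 6.3548.
y_gold = 6.3548^0.27 ≈ 1.6475, c_gold = y_gold − 0.07·k_gold ≈ 1.2027.
Gain: Δc = 1.2027 − 1.1860 ≈ 0.0167.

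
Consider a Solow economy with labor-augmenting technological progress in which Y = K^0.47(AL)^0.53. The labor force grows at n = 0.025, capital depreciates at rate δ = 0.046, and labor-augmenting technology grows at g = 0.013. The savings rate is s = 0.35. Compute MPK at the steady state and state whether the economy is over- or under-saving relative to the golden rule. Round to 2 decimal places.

Break-even investment rate: n + g + δ = 0.025 + 0.013 + 0.046 = 0.084.
Steady-state k*: s·k^0.47 = 0.084·k gives k* = (0.35/0.084)^(1/0.53) ≈ 14.7711.
MPK = 0.47·14.7711^(-0.53) ≈ 0.1128.
MPK > n+g+δ = 0.084, so the economy is dynamically efficient (under-saving).

under-saving; MPK ≈ 0.11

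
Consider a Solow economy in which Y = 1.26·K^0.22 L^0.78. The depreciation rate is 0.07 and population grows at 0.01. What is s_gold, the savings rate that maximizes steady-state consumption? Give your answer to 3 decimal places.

s_gold = 0.220

n + δ = 0.01 + 0.07 = 0.08.
At the golden rule MPK = n+δ, and in any Cobb-Douglas steady state s = (n+δ)·k/y = MPK·k/y = capital's share 0.22.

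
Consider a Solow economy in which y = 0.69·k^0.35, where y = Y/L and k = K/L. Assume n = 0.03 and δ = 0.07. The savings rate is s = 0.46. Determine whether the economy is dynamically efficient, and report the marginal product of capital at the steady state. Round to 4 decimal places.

The effective depreciation rate is n + δ = 0.03 + 0.07 = 0.1.
Steady-state k*: s·A·k^0.35 = 0.1·k gives k* = (0.46·0.69/0.1)^(1/0.65) ≈ 5.9116.
MPK = 0.35·0.69·5.9116^(-0.65) ≈ 0.0761.
MPK < n+δ = 0.1, so the economy is dynamically inefficient (over-saving).

dynamically inefficient; MPK ≈ 0.0761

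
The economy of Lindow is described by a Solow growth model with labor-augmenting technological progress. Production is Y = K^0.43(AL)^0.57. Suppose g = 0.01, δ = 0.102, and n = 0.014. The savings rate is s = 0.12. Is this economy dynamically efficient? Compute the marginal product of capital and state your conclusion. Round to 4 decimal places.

dynamically efficient; MPK ≈ 0.4515

n + g + δ = 0.014 + 0.01 + 0.102 = 0.126.
Steady-state k*: s·k^0.43 = 0.126·k gives k* = (0.12/0.126)^(1/0.57) ≈ 0.9180.
MPK = 0.43·0.9180^(-0.57) ≈ 0.4515.
MPK > n+g+δ = 0.126, so the economy is dynamically efficient (under-saving).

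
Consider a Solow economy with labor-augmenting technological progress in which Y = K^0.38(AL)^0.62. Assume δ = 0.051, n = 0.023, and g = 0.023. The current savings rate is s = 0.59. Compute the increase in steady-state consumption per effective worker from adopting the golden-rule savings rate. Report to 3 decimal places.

Break-even investment rate: n + g + δ = 0.023 + 0.023 + 0.051 = 0.097.
Current steady state (s = 0.59): k* = (0.59/0.097)^(1/0.62) ≈ 18.3927, y* = 18.3927^0.38 ≈ 3.0239, c* = (1−0.59)·3.0239 ≈ 1.2398.
At the golden rule the marginal product of capital equals n+g+δ: 0.38·k^(0.38−1) = 0.097. Solving, k_gold = (0.38/0.097)^(1/0.62) ≈ 9.0463.
y_gold = 9.0463^0.38 ≈ 2.3092, c_gold = y_gold − 0.097·k_gold ≈ 1.4317.
Gain: Δc = 1.4317 − 1.2398 ≈ 0.1919.

Δc ≈ 0.192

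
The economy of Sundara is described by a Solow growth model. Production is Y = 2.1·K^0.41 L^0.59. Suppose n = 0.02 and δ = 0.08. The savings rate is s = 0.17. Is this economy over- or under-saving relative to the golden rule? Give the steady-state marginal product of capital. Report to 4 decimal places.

under-saving; MPK ≈ 0.2412

Break-even investment rate: n + δ = 0.02 + 0.08 = 0.1.
Steady-state k*: s·A·k^0.41 = 0.1·k gives k* = (0.17·2.1/0.1)^(1/0.59) ≈ 8.6442.
MPK = 0.41·2.1·8.6442^(-0.59) ≈ 0.2412.
MPK > n+δ = 0.1, so the economy is dynamically efficient (under-saving).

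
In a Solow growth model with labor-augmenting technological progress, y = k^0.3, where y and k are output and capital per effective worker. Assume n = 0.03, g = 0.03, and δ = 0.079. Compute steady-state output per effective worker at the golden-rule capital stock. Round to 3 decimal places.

n + g + δ = 0.03 + 0.03 + 0.079 = 0.139.
Golden rule sets MPK = n+g+δ: 0.3·k^(0.3−1) = 0.139, so k_gold = (0.3/0.139)^(1/0.7) ≈ 3.0012.
Output: y_gold = k_gold^0.3 = 3.0012^0.3 ≈ 1.3906.

y_gold ≈ 1.391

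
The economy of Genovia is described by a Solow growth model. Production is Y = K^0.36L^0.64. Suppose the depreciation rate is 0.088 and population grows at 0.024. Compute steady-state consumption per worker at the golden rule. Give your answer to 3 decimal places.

c_gold ≈ 1.234

Capital per worker breaks even when investment replaces (n + δ)·k; here n + δ = 0.112.
Golden rule sets MPK = n+δ: 0.36·k^(0.36−1) = 0.112, so k_gold = (0.36/0.112)^(1/0.64) ≈ 6.1990.
y_gold = 6.1990^0.36 ≈ 1.9286.
c_gold = y_gold − (n+δ)·k_gold = 1.9286 − 0.112·6.1990 ≈ 1.2343.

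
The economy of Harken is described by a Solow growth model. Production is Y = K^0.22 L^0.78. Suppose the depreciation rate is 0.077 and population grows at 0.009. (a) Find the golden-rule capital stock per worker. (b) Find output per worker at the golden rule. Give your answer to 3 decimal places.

Break-even investment rate: n + δ = 0.009 + 0.077 = 0.086.
Golden rule sets MPK = n+δ: 0.22·k^(0.22−1) = 0.086, so k_gold = (0.22/0.086)^(1/0.78) ≈ 3.3341.
y_gold = 3.3341^0.22 ≈ 1.3033.

(a) k_gold ≈ 3.334; (b) y_gold ≈ 1.303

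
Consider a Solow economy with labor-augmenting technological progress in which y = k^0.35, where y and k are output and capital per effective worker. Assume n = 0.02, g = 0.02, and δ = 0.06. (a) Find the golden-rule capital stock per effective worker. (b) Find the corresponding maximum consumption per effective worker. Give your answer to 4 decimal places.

(a) k_gold ≈ 6.8711; (b) c_gold ≈ 1.2761

The effective depreciation rate is n + g + δ = 0.02 + 0.02 + 0.06 = 0.1.
Setting f'(k) = n+g+δ gives 0.35·k^(0.35−1) = 0.1, hence k_gold = (0.35/0.1)^(1/0.65) ≈ 6.8711.
y_gold = 6.8711^0.35 ≈ 1.9632; c_gold = y_gold − 0.1·k_gold ≈ 1.2761.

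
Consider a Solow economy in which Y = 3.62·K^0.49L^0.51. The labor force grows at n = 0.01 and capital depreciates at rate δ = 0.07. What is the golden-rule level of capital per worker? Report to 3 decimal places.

Break-even investment rate: n + δ = 0.01 + 0.07 = 0.08.
At the golden rule the marginal product of capital equals n+δ: 0.49·3.62·k^(0.49−1) = 0.08. Solving, k_gold = (0.49·3.62/0.08)^(1/0.51) ≈ 435.3638.

k_gold ≈ 435.364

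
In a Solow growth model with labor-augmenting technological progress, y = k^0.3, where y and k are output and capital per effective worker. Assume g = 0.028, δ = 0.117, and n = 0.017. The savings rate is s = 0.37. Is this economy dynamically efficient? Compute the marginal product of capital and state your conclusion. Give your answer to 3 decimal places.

The effective depreciation rate is n + g + δ = 0.017 + 0.028 + 0.117 = 0.162.
Steady-state k*: s·k^0.3 = 0.162·k gives k* = (0.37/0.162)^(1/0.7) ≈ 3.2539.
MPK = 0.3·3.2539^(-0.7) ≈ 0.1314.
MPK < n+g+δ = 0.162, so the economy is dynamically inefficient (over-saving).

dynamically inefficient; MPK ≈ 0.131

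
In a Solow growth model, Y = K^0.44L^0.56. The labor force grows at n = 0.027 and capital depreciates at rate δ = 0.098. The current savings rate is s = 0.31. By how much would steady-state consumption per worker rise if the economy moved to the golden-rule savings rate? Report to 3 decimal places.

Δc ≈ 0.097

n + δ = 0.027 + 0.098 = 0.125.
Current steady state (s = 0.31): k* = (0.31/0.125)^(1/0.56) ≈ 5.0627, y* = 5.0627^0.44 ≈ 2.0414, c* = (1−0.31)·2.0414 ≈ 1.4086.
Maximizing c = f(k) − (n+δ)·k gives f'(k) = n+δ, i.e. 0.44·k^(0.44−1) = 0.125, so k_gold = (0.44/0.125)^(1/0.56) ≈ 9.4617.
y_gold = 9.4617^0.44 ≈ 2.6880, c_gold = y_gold − 0.125·k_gold ≈ 1.5053.
Gain: Δc = 1.5053 − 1.4086 ≈ 0.0967.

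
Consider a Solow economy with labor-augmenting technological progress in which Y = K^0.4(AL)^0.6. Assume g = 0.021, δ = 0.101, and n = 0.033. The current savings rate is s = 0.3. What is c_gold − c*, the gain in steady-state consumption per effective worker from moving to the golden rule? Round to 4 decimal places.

Δc ≈ 0.0417

Capital per effective worker breaks even when investment replaces (n + g + δ)·k; here n + g + δ = 0.155.
Current steady state (s = 0.3): k* = (0.3/0.155)^(1/0.6) ≈ 3.0060, y* = 3.0060^0.4 ≈ 1.5531, c* = (1−0.3)·1.5531 ≈ 1.0872.
Setting f'(k) = n+g+δ gives 0.4·k^(0.4−1) = 0.155, hence k_gold = (0.4/0.155)^(1/0.6) ≈ 4.8553.
y_gold = 4.8553^0.4 ≈ 1.8814, c_gold = y_gold − 0.155·k_gold ≈ 1.1289.
Gain: Δc = 1.1289 − 1.0872 ≈ 0.0417.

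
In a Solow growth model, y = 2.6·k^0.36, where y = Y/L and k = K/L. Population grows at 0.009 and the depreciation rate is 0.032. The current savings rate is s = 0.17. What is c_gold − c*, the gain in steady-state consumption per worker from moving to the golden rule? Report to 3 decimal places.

Δc ≈ 1.447

n + δ = 0.009 + 0.032 = 0.041.
Current steady state (s = 0.17): k* = (0.17·2.6/0.041)^(1/0.64) ≈ 41.0674, y* = 2.6·41.0674^0.36 ≈ 9.9045, c* = (1−0.17)·9.9045 ≈ 8.2207.
Maximizing c = f(k) − (n+δ)·k gives f'(k) = n+δ, i.e. 0.36·2.6·k^(0.36−1) = 0.041, so k_gold = (0.36·2.6/0.041)^(1/0.64) ≈ 132.6306.
y_gold = 2.6·132.6306^0.36 ≈ 15.1052, c_gold = y_gold − 0.041·k_gold ≈ 9.6673.
Gain: Δc = 9.6673 − 8.2207 ≈ 1.4466.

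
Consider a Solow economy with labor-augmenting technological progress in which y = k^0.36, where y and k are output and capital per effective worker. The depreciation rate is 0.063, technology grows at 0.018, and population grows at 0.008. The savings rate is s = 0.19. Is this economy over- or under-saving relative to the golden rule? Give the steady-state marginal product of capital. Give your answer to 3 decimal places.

n + g + δ = 0.008 + 0.018 + 0.063 = 0.089.
Steady-state k*: s·k^0.36 = 0.089·k gives k* = (0.19/0.089)^(1/0.64) ≈ 3.2706.
MPK = 0.36·3.2706^(-0.64) ≈ 0.1686.
MPK > n+g+δ = 0.089, so the economy is dynamically efficient (under-saving).

under-saving; MPK ≈ 0.169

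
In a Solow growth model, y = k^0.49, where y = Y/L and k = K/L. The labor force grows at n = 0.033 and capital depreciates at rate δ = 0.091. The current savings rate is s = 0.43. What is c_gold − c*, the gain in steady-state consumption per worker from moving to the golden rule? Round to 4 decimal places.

Δc ≈ 0.0271

Break-even investment rate: n + δ = 0.033 + 0.091 = 0.124.
Current steady state (s = 0.43): k* = (0.43/0.124)^(1/0.51) ≈ 11.4529, y* = 11.4529^0.49 ≈ 3.3027, c* = (1−0.43)·3.3027 ≈ 1.8825.
Setting f'(k) = n+δ gives 0.49·k^(0.49−1) = 0.124, hence k_gold = (0.49/0.124)^(1/0.51) ≈ 14.7961.
y_gold = 14.7961^0.49 ≈ 3.7443, c_gold = y_gold − 0.124·k_gold ≈ 1.9096.
Gain: Δc = 1.9096 − 1.8825 ≈ 0.0271.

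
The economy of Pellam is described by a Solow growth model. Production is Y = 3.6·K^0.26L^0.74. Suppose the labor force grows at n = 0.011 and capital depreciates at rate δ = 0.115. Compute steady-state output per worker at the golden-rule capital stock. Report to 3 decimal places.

y_gold ≈ 7.283

n + δ = 0.011 + 0.115 = 0.126.
Maximizing c = f(k) − (n+δ)·k gives f'(k) = n+δ, i.e. 0.26·3.6·k^(0.26−1) = 0.126, so k_gold = (0.26·3.6/0.126)^(1/0.74) ≈ 15.0279.
Output: y_gold = 3.6·k_gold^0.26 = 3.6·15.0279^0.26 ≈ 7.2828.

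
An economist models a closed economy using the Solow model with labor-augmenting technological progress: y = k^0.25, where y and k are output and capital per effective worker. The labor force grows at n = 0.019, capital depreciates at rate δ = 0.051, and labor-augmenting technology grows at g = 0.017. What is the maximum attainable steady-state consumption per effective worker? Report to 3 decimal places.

Capital per effective worker breaks even when investment replaces (n + g + δ)·k; here n + g + δ = 0.087.
Maximizing c = f(k) − (n+g+δ)·k gives f'(k) = n+g+δ, i.e. 0.25·k^(0.25−1) = 0.087, so k_gold = (0.25/0.087)^(1/0.75) ≈ 4.0853.
y_gold = 4.0853^0.25 ≈ 1.4217.
c_gold = y_gold − (n+g+δ)·k_gold = 1.4217 − 0.087·4.0853 ≈ 1.0663.

c_gold ≈ 1.066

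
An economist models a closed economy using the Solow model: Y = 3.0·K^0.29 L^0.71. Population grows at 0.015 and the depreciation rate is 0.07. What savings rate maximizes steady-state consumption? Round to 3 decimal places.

s_gold = 0.290

The effective depreciation rate is n + δ = 0.015 + 0.07 = 0.085.
At the golden rule MPK = n+δ, and in any Cobb-Douglas steady state s = (n+δ)·k/y = MPK·k/y = capital's share 0.29.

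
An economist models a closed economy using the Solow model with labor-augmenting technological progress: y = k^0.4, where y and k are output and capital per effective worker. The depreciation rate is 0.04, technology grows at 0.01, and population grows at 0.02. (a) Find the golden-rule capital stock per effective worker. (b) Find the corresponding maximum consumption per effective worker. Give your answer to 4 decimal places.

(a) k_gold ≈ 18.2643; (b) c_gold ≈ 1.9178

n + g + δ = 0.02 + 0.01 + 0.04 = 0.07.
At the golden rule the marginal product of capital equals n+g+δ: 0.4·k^(0.4−1) = 0.07. Solving, k_gold = (0.4/0.07)^(1/0.6) ≈ 18.2643.
y_gold = 18.2643^0.4 ≈ 3.1963; c_gold = y_gold − 0.07·k_gold ≈ 1.9178.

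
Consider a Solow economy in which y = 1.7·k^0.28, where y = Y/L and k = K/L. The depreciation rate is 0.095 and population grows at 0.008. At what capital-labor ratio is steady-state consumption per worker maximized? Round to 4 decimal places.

k_gold ≈ 8.3809

Break-even investment rate: n + δ = 0.008 + 0.095 = 0.103.
Maximizing c = f(k) − (n+δ)·k gives f'(k) = n+δ, i.e. 0.28·1.7·k^(0.28−1) = 0.103, so k_gold = (0.28·1.7/0.103)^(1/0.72) ≈ 8.3809.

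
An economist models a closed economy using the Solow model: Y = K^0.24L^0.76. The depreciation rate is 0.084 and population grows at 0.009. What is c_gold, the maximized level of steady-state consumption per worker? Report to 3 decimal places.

c_gold ≈ 1.025

The effective depreciation rate is n + δ = 0.009 + 0.084 = 0.093.
Maximizing c = f(k) − (n+δ)·k gives f'(k) = n+δ, i.e. 0.24·k^(0.24−1) = 0.093, so k_gold = (0.24/0.093)^(1/0.76) ≈ 3.4814.
y_gold = 3.4814^0.24 ≈ 1.3490.
c_gold = y_gold − (n+δ)·k_gold = 1.3490 − 0.093·3.4814 ≈ 1.0253.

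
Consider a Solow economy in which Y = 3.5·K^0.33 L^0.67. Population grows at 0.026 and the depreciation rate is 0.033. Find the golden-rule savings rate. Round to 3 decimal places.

s_gold = 0.330

The effective depreciation rate is n + δ = 0.026 + 0.033 = 0.059.
At the golden rule MPK = n+δ, and in any Cobb-Douglas steady state s = (n+δ)·k/y = MPK·k/y = capital's share 0.33.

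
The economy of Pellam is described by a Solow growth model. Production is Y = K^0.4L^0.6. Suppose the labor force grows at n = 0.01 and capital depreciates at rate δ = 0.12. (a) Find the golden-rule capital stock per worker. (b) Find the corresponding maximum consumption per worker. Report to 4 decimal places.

(a) k_gold ≈ 6.5092; (b) c_gold ≈ 1.2693

Break-even investment rate: n + δ = 0.01 + 0.12 = 0.13.
Maximizing c = f(k) − (n+δ)·k gives f'(k) = n+δ, i.e. 0.4·k^(0.4−1) = 0.13, so k_gold = (0.4/0.13)^(1/0.6) ≈ 6.5092.
y_gold = 6.5092^0.4 ≈ 2.1155; c_gold = y_gold − 0.13·k_gold ≈ 1.2693.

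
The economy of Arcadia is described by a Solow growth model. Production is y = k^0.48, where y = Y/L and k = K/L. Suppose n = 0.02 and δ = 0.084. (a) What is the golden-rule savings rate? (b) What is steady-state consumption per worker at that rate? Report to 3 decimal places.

Break-even investment rate: n + δ = 0.02 + 0.084 = 0.104.
For Cobb-Douglas, s_gold equals capital's share: s_gold = 0.48.
Maximizing c = f(k) − (n+δ)·k gives f'(k) = n+δ, i.e. 0.48·k^(0.48−1) = 0.104, so k_gold = (0.48/0.104)^(1/0.52) ≈ 18.9375.
y_gold = 18.9375^0.48 ≈ 4.1031; c_gold = (1−0.48)·y_gold ≈ 2.1336.

(a) s_gold = 0.480; (b) c_gold ≈ 2.134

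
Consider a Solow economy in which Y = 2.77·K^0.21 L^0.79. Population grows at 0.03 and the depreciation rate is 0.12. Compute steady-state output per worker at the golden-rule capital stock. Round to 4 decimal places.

Break-even investment rate: n + δ = 0.03 + 0.12 = 0.15.
Maximizing c = f(k) − (n+δ)·k gives f'(k) = n+δ, i.e. 0.21·2.77·k^(0.21−1) = 0.15, so k_gold = (0.21·2.77/0.15)^(1/0.79) ≈ 5.5600.
Output: y_gold = 2.77·k_gold^0.21 = 2.77·5.5600^0.21 ≈ 3.9714.

y_gold ≈ 3.9714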